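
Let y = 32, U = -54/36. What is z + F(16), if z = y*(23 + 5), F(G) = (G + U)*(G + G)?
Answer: 1360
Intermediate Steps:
U = -3/2 (U = -54*1/36 = -3/2 ≈ -1.5000)
F(G) = 2*G*(-3/2 + G) (F(G) = (G - 3/2)*(G + G) = (-3/2 + G)*(2*G) = 2*G*(-3/2 + G))
z = 896 (z = 32*(23 + 5) = 32*28 = 896)
z + F(16) = 896 + 16*(-3 + 2*16) = 896 + 16*(-3 + 32) = 896 + 16*29 = 896 + 464 = 1360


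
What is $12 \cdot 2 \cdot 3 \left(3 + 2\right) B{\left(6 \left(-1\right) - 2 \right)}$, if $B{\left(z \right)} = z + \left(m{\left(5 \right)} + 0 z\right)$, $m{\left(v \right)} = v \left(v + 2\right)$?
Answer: $9720$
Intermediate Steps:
$m{\left(v \right)} = v \left(2 + v\right)$
$B{\left(z \right)} = 35 + z$ ($B{\left(z \right)} = z + \left(5 \left(2 + 5\right) + 0 z\right) = z + \left(5 \cdot 7 + 0\right) = z + \left(35 + 0\right) = z + 35 = 35 + z$)
$12 \cdot 2 \cdot 3 \left(3 + 2\right) B{\left(6 \left(-1\right) - 2 \right)} = 12 \cdot 2 \cdot 3 \left(3 + 2\right) \left(35 + \left(6 \left(-1\right) - 2\right)\right) = 12 \cdot 2 \cdot 3 \cdot 5 \left(35 - 8\right) = 12 \cdot 2 \cdot 15 \left(35 - 8\right) = 12 \cdot 30 \cdot 27 = 360 \cdot 27 = 9720$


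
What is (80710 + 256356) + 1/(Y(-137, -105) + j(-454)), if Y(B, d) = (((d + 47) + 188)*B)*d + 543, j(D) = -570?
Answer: 630321172519/1870023 ≈ 3.3707e+5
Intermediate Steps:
Y(B, d) = 543 + B*d*(235 + d) (Y(B, d) = (((47 + d) + 188)*B)*d + 543 = ((235 + d)*B)*d + 543 = (B*(235 + d))*d + 543 = B*d*(235 + d) + 543 = 543 + B*d*(235 + d))
(80710 + 256356) + 1/(Y(-137, -105) + j(-454)) = (80710 + 256356) + 1/((543 - 137*(-105)² + 235*(-137)*(-105)) - 570) = 337066 + 1/((543 - 137*11025 + 3380475) - 570) = 337066 + 1/((543 - 1510425 + 3380475) - 570) = 337066 + 1/(1870593 - 570) = 337066 + 1/1870023 = 630321172519/1870023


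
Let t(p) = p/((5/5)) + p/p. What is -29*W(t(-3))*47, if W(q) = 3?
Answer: -4089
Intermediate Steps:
t(p) = 1 + p (t(p) = p/((5*(1/5))) + 1 = p/1 + 1 = p*1 + 1 = p + 1 = 1 + p)
-29*W(t(-3))*47 = -29*3*47 = -87*47 = -4089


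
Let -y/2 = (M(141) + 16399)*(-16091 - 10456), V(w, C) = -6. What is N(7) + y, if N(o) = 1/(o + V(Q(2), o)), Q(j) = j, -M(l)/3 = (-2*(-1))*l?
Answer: 825770983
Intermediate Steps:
M(l) = -6*l (M(l) = -3*(-2*(-1))*l = -6*l)
N(o) = 1/(-6 + o) (N(o) = 1/(o - 6) = 1/(-6 + o))
y = 825770982 (y = -2*(-6*141 + 16399)*(-16091 - 10456) = -2*(-846 + 16399)*(-26547) = -31106*(-26547) = -2*(-412885491) = 825770982)
N(7) + y = 1/(-6 + 7) + 825770982 = 1/1 + 825770982 = 1 + 825770982 = 825770983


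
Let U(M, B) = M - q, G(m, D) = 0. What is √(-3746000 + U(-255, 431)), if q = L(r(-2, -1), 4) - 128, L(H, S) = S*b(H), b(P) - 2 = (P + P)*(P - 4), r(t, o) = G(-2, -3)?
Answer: I*√3746135 ≈ 1935.5*I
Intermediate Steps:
r(t, o) = 0
b(P) = 2 + 2*P*(-4 + P) (b(P) = 2 + (P + P)*(P - 4) = 2 + (2*P)*(-4 + P) = 2 + 2*P*(-4 + P))
L(H, S) = S*(2 - 8*H + 2*H²)
q = -120 (q = 2*4*(1 + 0² - 4*0) - 128 = 2*4*(1 + 0 + 0) - 128 = 2*4*1 - 128 = 8 - 128 = -120)
U(M, B) = 120 + M (U(M, B) = M - 1*(-120) = M + 120 = 120 + M)
√(-3746000 + U(-255, 431)) = √(-3746000 + (120 - 255)) = √(-3746000 - 135) = √(-3746135) = I*√3746135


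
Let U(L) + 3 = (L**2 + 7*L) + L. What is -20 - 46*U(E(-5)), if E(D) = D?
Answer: 808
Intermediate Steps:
U(L) = -3 + L**2 + 8*L (U(L) = -3 + ((L**2 + 7*L) + L) = -3 + (L**2 + 8*L) = -3 + L**2 + 8*L)
-20 - 46*U(E(-5)) = -20 - 46*(-3 + (-5)**2 + 8*(-5)) = -20 - 46*(-3 + 25 - 40) = -20 - 46*(-18) = -20 + 828 = 808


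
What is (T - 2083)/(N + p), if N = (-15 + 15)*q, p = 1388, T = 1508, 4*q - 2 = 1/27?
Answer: -575/1388 ≈ -0.41427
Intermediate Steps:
q = 55/108 (q = ½ + (¼)/27 = ½ + (¼)*(1/27) = ½ + 1/108 = 55/108 ≈ 0.50926)
N = 0 (N = (-15 + 15)*(55/108) = 0*(55/108) = 0)
(T - 2083)/(N + p) = (1508 - 2083)/(0 + 1388) = -575/1388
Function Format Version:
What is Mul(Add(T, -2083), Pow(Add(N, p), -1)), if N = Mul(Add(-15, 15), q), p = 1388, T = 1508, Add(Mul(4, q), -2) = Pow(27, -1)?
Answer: Rational(-575, 1388) ≈ -0.41427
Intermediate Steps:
q = Rational(55, 108) (q = Add(Rational(1, 2), Mul(Rational(1, 4), Pow(27, -1))) = Add(Rational(1, 2), Mul(Rational(1, 4), Rational(1, 27))) = Add(Rational(1, 2), Rational(1, 108)) = Rational(55, 108) ≈ 0.50926)
N = 0 (N = Mul(Add(-15, 15), Rational(55, 108)) = Mul(0, Rational(55, 108)) = 0)
Mul(Add(T, -2083), Pow(Add(N, p), -1)) = Mul(Add(1508, -2083), Pow(Add(0, 1388), -1)) = Mul(-575, Pow(1388, -1)) = Mul(-575, Rational(1, 1388)) = Rational(-575, 1388)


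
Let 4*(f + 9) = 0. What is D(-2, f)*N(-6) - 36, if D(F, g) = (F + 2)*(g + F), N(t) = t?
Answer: -36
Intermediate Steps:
f = -9 (f = -9 + (1/4)*0 = -9 + 0 = -9)
D(F, g) = (2 + F)*(F + g)
D(-2, f)*N(-6) - 36 = ((-2)**2 + 2*(-2) + 2*(-9) - 2*(-9))*(-6) - 36 = (4 - 4 - 18 + 18)*(-6) - 36 = 0*(-6) - 36 = 0 - 36 = -36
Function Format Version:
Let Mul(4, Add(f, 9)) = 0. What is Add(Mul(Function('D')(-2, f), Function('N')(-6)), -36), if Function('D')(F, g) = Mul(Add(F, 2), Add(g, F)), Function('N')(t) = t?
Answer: -36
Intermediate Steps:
f = -9 (f = Add(-9, Mul(Rational(1, 4), 0)) = Add(-9, 0) = -9)
Function('D')(F, g) = Mul(Add(2, F), Add(F, g))
Add(Mul(Function('D')(-2, f), Function('N')(-6)), -36) = Add(Mul(Add(Pow(-2, 2), Mul(2, -2), Mul(2, -9), Mul(-2, -9)), -6), -36) = Add(Mul(Add(4, -4, -18, 18), -6), -36) = Add(Mul(0, -6), -36) = Add(0, -36) = -36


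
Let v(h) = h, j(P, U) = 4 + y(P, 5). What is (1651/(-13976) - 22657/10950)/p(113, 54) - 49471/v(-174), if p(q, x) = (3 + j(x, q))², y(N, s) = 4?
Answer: 76335088198211/268503767400 ≈ 284.30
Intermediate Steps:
j(P, U) = 8 (j(P, U) = 4 + 4 = 8)
p(q, x) = 121 (p(q, x) = (3 + 8)² = 11² = 121)
(1651/(-13976) - 22657/10950)/p(113, 54) - 49471/v(-174) = (1651/(-13976) - 22657/10950)/121 - 49471/(-174) = (1651*(-1/13976) - 22657*1/10950)*(1/121) - 49471*(-1/174) = (-1651/13976 - 22657/10950)*(1/121) + 49471/174 = -167366341/76518600*1/121 + 49471/174 = -167366341/9258750600 + 49471/174 = 76335088198211/268503767400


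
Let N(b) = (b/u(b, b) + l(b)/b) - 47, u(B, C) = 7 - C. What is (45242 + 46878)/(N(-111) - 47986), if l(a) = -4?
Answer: -1206587760/629148083 ≈ -1.9178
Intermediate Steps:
N(b) = -47 - 4/b + b/(7 - b) (N(b) = (b/(7 - b) - 4/b) - 47 = (-4/b + b/(7 - b)) - 47 = -47 - 4/b + b/(7 - b))
(45242 + 46878)/(N(-111) - 47986) = (45242 + 46878)/((28 - 48*(-111)² + 325*(-111))/((-111)*(-7 - 111)) - 47986) = 92120/(-1/111*(28 - 48*12321 - 36075)/(-118) - 47986) = 92120/(-1/111*(-1/118)*(28 - 591408 - 36075) - 47986) = 92120/(-1/111*(-1/118)*(-627455) - 47986) = 92120/(-627455/13098 - 47986) = 92120/(-629148083/13098) = 92120*(-13098/629148083) = -1206587760/629148083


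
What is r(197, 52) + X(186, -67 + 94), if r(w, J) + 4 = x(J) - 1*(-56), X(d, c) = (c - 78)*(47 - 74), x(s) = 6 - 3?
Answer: 1432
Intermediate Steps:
x(s) = 3
X(d, c) = 2106 - 27*c (X(d, c) = (-78 + c)*(-27) = 2106 - 27*c)
r(w, J) = 55 (r(w, J) = -4 + (3 - 1*(-56)) = -4 + (3 + 56) = -4 + 59 = 55)
r(197, 52) + X(186, -67 + 94) = 55 + (2106 - 27*(-67 + 94)) = 55 + (2106 - 27*27) = 55 + (2106 - 729) = 55 + 1377 = 1432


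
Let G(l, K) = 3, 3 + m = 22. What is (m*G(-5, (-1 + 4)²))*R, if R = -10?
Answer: -570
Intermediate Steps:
m = 19 (m = -3 + 22 = 19)
(m*G(-5, (-1 + 4)²))*R = (19*3)*(-10) = 57*(-10) = -570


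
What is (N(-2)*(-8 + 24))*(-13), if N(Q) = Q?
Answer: 416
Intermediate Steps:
(N(-2)*(-8 + 24))*(-13) = -2*(-8 + 24)*(-13) = -2*16*(-13) = -32*(-13) = 416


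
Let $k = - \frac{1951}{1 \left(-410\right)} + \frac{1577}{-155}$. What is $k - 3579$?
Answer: $- \frac{45557923}{12710} \approx -3584.4$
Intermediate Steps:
$k = - \frac{68833}{12710}$ ($k = - \frac{1951}{-410} + 1577 \left(- \frac{1}{155}\right) = \left(-1951\right) \left(- \frac{1}{410}\right) - \frac{1577}{155} = \frac{1951}{410} - \frac{1577}{155} = - \frac{68833}{12710} \approx -5.4157$)
$k - 3579 = - \frac{68833}{12710} - 3579 = - \frac{45557923}{12710}$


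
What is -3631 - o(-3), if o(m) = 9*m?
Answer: -3604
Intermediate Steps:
-3631 - o(-3) = -3631 - 9*(-3) = -3631 - 1*(-27) = -3631 + 27 = -3604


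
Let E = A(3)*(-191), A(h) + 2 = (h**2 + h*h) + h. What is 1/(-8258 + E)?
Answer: -1/11887 ≈ -8.4126e-5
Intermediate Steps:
A(h) = -2 + h + 2*h**2 (A(h) = -2 + ((h**2 + h*h) + h) = -2 + ((h**2 + h**2) + h) = -2 + (2*h**2 + h) = -2 + (h + 2*h**2) = -2 + h + 2*h**2)
E = -3629 (E = (-2 + 3 + 2*3**2)*(-191) = (-2 + 3 + 2*9)*(-191) = (-2 + 3 + 18)*(-191) = 19*(-191) = -3629)
1/(-8258 + E) = 1/(-8258 - 3629) = 1/(-11887) = -1/11887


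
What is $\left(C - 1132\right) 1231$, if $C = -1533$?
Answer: $-3280615$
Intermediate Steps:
$\left(C - 1132\right) 1231 = \left(-1533 - 1132\right) 1231 = \left(-2665\right) 1231 = -3280615$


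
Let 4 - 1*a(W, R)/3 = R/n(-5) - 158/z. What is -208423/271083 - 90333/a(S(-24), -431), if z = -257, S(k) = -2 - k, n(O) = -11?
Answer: 23054522479820/27432786351 ≈ 840.40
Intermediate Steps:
a(W, R) = 2610/257 + 3*R/11 (a(W, R) = 12 - 3*(R/(-11) - 158/(-257)) = 12 - 3*(R*(-1/11) - 158*(-1/257)) = 12 - 3*(-R/11 + 158/257) = 12 - 3*(158/257 - R/11) = 12 + (-474/257 + 3*R/11) = 2610/257 + 3*R/11)
-208423/271083 - 90333/a(S(-24), -431) = -208423/271083 - 90333/(2610/257 + (3/11)*(-431)) = -208423*1/271083 - 90333/(2610/257 - 1293/11) = -208423/271083 - 90333/(-303591/2827) = -208423/271083 - 90333*(-2827/303591) = -208423/271083 + 85123797/101197 = 23054522479820/27432786351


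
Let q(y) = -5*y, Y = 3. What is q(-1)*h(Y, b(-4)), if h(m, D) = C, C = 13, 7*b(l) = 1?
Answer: 65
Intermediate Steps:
b(l) = ⅐ (b(l) = (⅐)*1 = ⅐)
h(m, D) = 13
q(-1)*h(Y, b(-4)) = -5*(-1)*13 = 5*13 = 65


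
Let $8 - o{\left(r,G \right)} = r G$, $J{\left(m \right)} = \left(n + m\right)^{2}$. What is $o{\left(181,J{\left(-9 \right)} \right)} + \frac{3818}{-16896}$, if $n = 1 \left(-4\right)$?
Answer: $- \frac{258350197}{8448} \approx -30581.0$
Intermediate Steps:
$n = -4$
$J{\left(m \right)} = \left(-4 + m\right)^{2}$
$o{\left(r,G \right)} = 8 - G r$ ($o{\left(r,G \right)} = 8 - r G = 8 - G r$)
$o{\left(181,J{\left(-9 \right)} \right)} + \frac{3818}{-16896} = \left(8 - \left(-4 - 9\right)^{2} \cdot 181\right) + \frac{3818}{-16896} = \left(8 - \left(-13\right)^{2} \cdot 181\right) + 3818 \left(- \frac{1}{16896}\right) = \left(8 - 169 \cdot 181\right) - \frac{1909}{8448} = \left(8 - 30589\right) - \frac{1909}{8448} = -30581 - \frac{1909}{8448} = - \frac{258350197}{8448}$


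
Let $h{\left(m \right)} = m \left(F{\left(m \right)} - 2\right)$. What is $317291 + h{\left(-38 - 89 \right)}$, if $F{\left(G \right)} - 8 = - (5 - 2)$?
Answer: $316910$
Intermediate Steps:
$F{\left(G \right)} = 5$ ($F{\left(G \right)} = 8 - \left(5 - 2\right) = 8 - 3 = 5$)
$h{\left(m \right)} = 3 m$ ($h{\left(m \right)} = m \left(5 - 2\right) = m 3 = 3 m$)
$317291 + h{\left(-38 - 89 \right)} = 317291 + 3 \left(-38 - 89\right) = 317291 + 3 \left(-127\right) = 317291 - 381 = 316910$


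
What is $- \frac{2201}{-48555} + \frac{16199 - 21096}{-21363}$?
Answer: $\frac{94931266}{345760155} \approx 0.27456$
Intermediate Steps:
$- \frac{2201}{-48555} + \frac{16199 - 21096}{-21363} = \left(-2201\right) \left(- \frac{1}{48555}\right) - - \frac{4897}{21363} = \frac{2201}{48555} + \frac{4897}{21363} = \frac{94931266}{345760155}$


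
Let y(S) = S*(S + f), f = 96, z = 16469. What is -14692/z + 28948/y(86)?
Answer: 1434799/1498679 ≈ 0.95738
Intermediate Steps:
y(S) = S*(96 + S) (y(S) = S*(S + 96) = S*(96 + S))
-14692/z + 28948/y(86) = -14692/16469 + 28948/((86*(96 + 86))) = -14692*1/16469 + 28948/((86*182)) = -14692/16469 + 28948/15652 = -14692/16469 + 28948*(1/15652) = -14692/16469 + 7237/3913 = 1434799/1498679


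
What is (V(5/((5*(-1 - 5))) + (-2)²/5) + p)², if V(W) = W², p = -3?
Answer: 5470921/810000 ≈ 6.7542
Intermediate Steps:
(V(5/((5*(-1 - 5))) + (-2)²/5) + p)² = ((5/((5*(-1 - 5))) + (-2)²/5)² - 3)² = ((5/((5*(-6))) + 4*(⅕))² - 3)² = ((5/(-30) + ⅘)² - 3)² = ((5*(-1/30) + ⅘)² - 3)² = ((-⅙ + ⅘)² - 3)² = ((19/30)² - 3)² = (361/900 - 3)² = (-2339/900)² = 5470921/810000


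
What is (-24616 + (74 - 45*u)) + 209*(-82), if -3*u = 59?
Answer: -40795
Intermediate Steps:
u = -59/3 (u = -⅓*59 = -59/3 ≈ -19.667)
(-24616 + (74 - 45*u)) + 209*(-82) = (-24616 + (74 - 45*(-59/3))) + 209*(-82) = (-24616 + (74 + 885)) - 17138 = (-24616 + 959) - 17138 = -23657 - 17138 = -40795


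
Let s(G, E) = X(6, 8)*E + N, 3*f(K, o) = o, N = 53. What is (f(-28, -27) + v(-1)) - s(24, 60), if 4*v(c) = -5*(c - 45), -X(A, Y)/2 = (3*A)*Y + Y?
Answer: 36471/2 ≈ 18236.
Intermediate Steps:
f(K, o) = o/3
X(A, Y) = -2*Y - 6*A*Y (X(A, Y) = -2*((3*A)*Y + Y) = -2*(3*A*Y + Y) = -2*(Y + 3*A*Y) = -2*Y - 6*A*Y)
v(c) = 225/4 - 5*c/4 (v(c) = (-5*(c - 45))/4 = (-5*(-45 + c))/4 = (225 - 5*c)/4 = 225/4 - 5*c/4)
s(G, E) = 53 - 304*E (s(G, E) = (-2*8*(1 + 3*6))*E + 53 = (-2*8*(1 + 18))*E + 53 = (-2*8*19)*E + 53 = -304*E + 53 = 53 - 304*E)
(f(-28, -27) + v(-1)) - s(24, 60) = ((⅓)*(-27) + (225/4 - 5/4*(-1))) - (53 - 304*60) = (-9 + (225/4 + 5/4)) - (53 - 18240) = (-9 + 115/2) - 1*(-18187) = 97/2 + 18187 = 36471/2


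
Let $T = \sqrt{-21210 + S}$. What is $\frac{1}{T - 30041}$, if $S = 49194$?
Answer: $- \frac{2731}{82039427} - \frac{4 \sqrt{1749}}{902433697} \approx -3.3474 \cdot 10^{-5}$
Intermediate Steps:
$T = 4 \sqrt{1749}$ ($T = \sqrt{-21210 + 49194} = \sqrt{27984} = 4 \sqrt{1749} \approx 167.28$)
$\frac{1}{T - 30041} = \frac{1}{4 \sqrt{1749} - 30041} = \frac{1}{-30041 + 4 \sqrt{1749}}$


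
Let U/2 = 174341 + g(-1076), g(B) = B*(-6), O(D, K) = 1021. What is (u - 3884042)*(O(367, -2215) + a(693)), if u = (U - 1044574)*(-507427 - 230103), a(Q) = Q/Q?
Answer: 514796071175876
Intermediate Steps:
a(Q) = 1
g(B) = -6*B
U = 361594 (U = 2*(174341 - 6*(-1076)) = 2*(174341 + 6456) = 2*180797 = 361594)
u = 503718239400 (u = (361594 - 1044574)*(-507427 - 230103) = -682980*(-737530) = 503718239400)
(u - 3884042)*(O(367, -2215) + a(693)) = (503718239400 - 3884042)*(1021 + 1) = 503714355358*1022 = 514796071175876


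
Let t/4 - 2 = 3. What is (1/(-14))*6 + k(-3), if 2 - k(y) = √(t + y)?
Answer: 11/7 - √17 ≈ -2.5517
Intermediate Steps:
t = 20 (t = 8 + 4*3 = 8 + 12 = 20)
k(y) = 2 - √(20 + y)
(1/(-14))*6 + k(-3) = (1/(-14))*6 + (2 - √(20 - 3)) = (1*(-1/14))*6 + (2 - √17) = -1/14*6 + (2 - √17) = -3/7 + (2 - √17) = 11/7 - √17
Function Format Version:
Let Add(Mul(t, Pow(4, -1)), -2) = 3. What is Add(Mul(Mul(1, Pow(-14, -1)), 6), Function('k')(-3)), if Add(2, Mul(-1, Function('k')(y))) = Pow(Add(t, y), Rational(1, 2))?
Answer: Add(Rational(11, 7), Mul(-1, Pow(17, Rational(1, 2)))) ≈ -2.5517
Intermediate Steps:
t = 20 (t = Add(8, Mul(4, 3)) = Add(8, 12) = 20)
Function('k')(y) = Add(2, Mul(-1, Pow(Add(20, y), Rational(1, 2))))
Add(Mul(Mul(1, Pow(-14, -1)), 6), Function('k')(-3)) = Add(Mul(Mul(1, Pow(-14, -1)), 6), Add(2, Mul(-1, Pow(Add(20, -3), Rational(1, 2))))) = Add(Mul(Mul(1, Rational(-1, 14)), 6), Add(2, Mul(-1, Pow(17, Rational(1, 2))))) = Add(Mul(Rational(-1, 14), 6), Add(2, Mul(-1, Pow(17, Rational(1, 2))))) = Add(Rational(-3, 7), Add(2, Mul(-1, Pow(17, Rational(1, 2))))) = Add(Rational(11, 7), Mul(-1, Pow(17, Rational(1, 2))))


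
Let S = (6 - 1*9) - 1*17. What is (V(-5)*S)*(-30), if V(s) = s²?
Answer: 15000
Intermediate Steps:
S = -20 (S = (6 - 9) - 17 = -3 - 17 = -20)
(V(-5)*S)*(-30) = ((-5)²*(-20))*(-30) = (25*(-20))*(-30) = -500*(-30) = 15000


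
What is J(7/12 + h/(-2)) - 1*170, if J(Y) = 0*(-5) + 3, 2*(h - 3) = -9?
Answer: -167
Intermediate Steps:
h = -3/2 (h = 3 + (½)*(-9) = 3 - 9/2 = -3/2 ≈ -1.5000)
J(Y) = 3 (J(Y) = 0 + 3 = 3)
J(7/12 + h/(-2)) - 1*170 = 3 - 1*170 = 3 - 170 = -167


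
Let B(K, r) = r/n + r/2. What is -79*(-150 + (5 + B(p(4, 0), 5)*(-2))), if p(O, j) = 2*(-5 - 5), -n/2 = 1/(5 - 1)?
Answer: 10270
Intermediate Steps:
n = -½ (n = -2/(5 - 1) = -2/4 = -2*¼ = -½ ≈ -0.50000)
p(O, j) = -20 (p(O, j) = 2*(-10) = -20)
B(K, r) = -3*r/2 (B(K, r) = r/(-½) + r/2 = r*(-2) + r*(½) = -2*r + r/2 = -3*r/2)
-79*(-150 + (5 + B(p(4, 0), 5)*(-2))) = -79*(-150 + (5 - 3/2*5*(-2))) = -79*(-150 + (5 - 15/2*(-2))) = -79*(-150 + (5 + 15)) = -79*(-150 + 20) = -79*(-130) = 10270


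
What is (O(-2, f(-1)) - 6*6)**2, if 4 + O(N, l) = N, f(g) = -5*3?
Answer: 1764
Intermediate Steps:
f(g) = -15
O(N, l) = -4 + N
(O(-2, f(-1)) - 6*6)**2 = ((-4 - 2) - 6*6)**2 = (-6 - 36)**2 = (-42)**2 = 1764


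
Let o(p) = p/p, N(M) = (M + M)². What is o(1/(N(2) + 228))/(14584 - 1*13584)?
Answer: 1/1000 ≈ 0.0010000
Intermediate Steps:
N(M) = 4*M² (N(M) = (2*M)² = 4*M²)
o(p) = 1
o(1/(N(2) + 228))/(14584 - 1*13584) = 1/(14584 - 1*13584) = 1/(14584 - 13584) = 1/1000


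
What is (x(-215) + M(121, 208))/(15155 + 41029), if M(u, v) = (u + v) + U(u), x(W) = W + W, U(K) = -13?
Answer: -19/9364 ≈ -0.0020290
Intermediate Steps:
x(W) = 2*W
M(u, v) = -13 + u + v (M(u, v) = (u + v) - 13 = -13 + u + v)
(x(-215) + M(121, 208))/(15155 + 41029) = (2*(-215) + (-13 + 121 + 208))/(15155 + 41029) = (-430 + 316)/56184 = -114*1/56184 = -19/9364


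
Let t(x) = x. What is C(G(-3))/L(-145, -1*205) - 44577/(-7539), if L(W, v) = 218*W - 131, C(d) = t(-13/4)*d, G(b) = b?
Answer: 1886460069/319060532 ≈ 5.9125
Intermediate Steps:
C(d) = -13*d/4 (C(d) = (-13/4)*d = (-13*¼)*d = -13*d/4)
L(W, v) = -131 + 218*W
C(G(-3))/L(-145, -1*205) - 44577/(-7539) = (-13/4*(-3))/(-131 + 218*(-145)) - 44577/(-7539) = 39/(4*(-131 - 31610)) - 44577*(-1/7539) = (39/4)/(-31741) + 14859/2513 = (39/4)*(-1/31741) + 14859/2513 = -39/126964 + 14859/2513 = 1886460069/319060532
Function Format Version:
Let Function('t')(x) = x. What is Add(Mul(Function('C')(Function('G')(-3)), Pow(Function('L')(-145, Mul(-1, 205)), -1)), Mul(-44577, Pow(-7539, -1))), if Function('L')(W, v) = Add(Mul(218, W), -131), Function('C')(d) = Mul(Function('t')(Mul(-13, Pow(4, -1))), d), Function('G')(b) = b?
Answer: Rational(1886460069, 319060532) ≈ 5.9125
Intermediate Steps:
Function('C')(d) = Mul(Rational(-13, 4), d) (Function('C')(d) = Mul(Mul(-13, Pow(4, -1)), d) = Mul(Mul(-13, Rational(1, 4)), d) = Mul(Rational(-13, 4), d))
Function('L')(W, v) = Add(-131, Mul(218, W))
Add(Mul(Function('C')(Function('G')(-3)), Pow(Function('L')(-145, Mul(-1, 205)), -1)), Mul(-44577, Pow(-7539, -1))) = Add(Mul(Mul(Rational(-13, 4), -3), Pow(Add(-131, Mul(218, -145)), -1)), Mul(-44577, Pow(-7539, -1))) = Add(Mul(Rational(39, 4), Pow(Add(-131, -31610), -1)), Mul(-44577, Rational(-1, 7539))) = Add(Mul(Rational(39, 4), Pow(-31741, -1)), Rational(14859, 2513)) = Add(Mul(Rational(39, 4), Rational(-1, 31741)), Rational(14859, 2513)) = Add(Rational(-39, 126964), Rational(14859, 2513)) = Rational(1886460069, 319060532)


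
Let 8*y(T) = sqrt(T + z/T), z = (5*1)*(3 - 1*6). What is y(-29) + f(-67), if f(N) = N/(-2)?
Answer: 67/2 + I*sqrt(23954)/232 ≈ 33.5 + 0.66712*I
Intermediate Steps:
f(N) = -N/2 (f(N) = N*(-1/2) = -N/2)
z = -15 (z = 5*(3 - 6) = 5*(-3) = -15)
y(T) = sqrt(T - 15/T)/8
y(-29) + f(-67) = sqrt(-29 - 15/(-29))/8 - 1/2*(-67) = sqrt(-29 - 15*(-1/29))/8 + 67/2 = sqrt(-29 + 15/29)/8 + 67/2 = sqrt(-826/29)/8 + 67/2 = (I*sqrt(23954)/29)/8 + 67/2 = I*sqrt(23954)/232 + 67/2 = 67/2 + I*sqrt(23954)/232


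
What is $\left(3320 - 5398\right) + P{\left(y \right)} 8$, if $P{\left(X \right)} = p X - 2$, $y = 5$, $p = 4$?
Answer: $-1934$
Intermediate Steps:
$P{\left(X \right)} = -2 + 4 X$ ($P{\left(X \right)} = 4 X - 2 = -2 + 4 X$)
$\left(3320 - 5398\right) + P{\left(y \right)} 8 = \left(3320 - 5398\right) + \left(-2 + 4 \cdot 5\right) 8 = -2078 + \left(-2 + 20\right) 8 = -2078 + 18 \cdot 8 = -2078 + 144 = -1934$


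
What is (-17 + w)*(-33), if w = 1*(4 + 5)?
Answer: 264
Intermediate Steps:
w = 9 (w = 1*9 = 9)
(-17 + w)*(-33) = (-17 + 9)*(-33) = -8*(-33) = 264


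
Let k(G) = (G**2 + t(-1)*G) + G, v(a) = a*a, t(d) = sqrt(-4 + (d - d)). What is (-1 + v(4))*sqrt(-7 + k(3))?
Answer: 15*sqrt(5 + 6*I) ≈ 37.963 + 17.781*I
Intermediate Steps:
t(d) = 2*I (t(d) = sqrt(-4 + 0) = sqrt(-4) = 2*I)
v(a) = a**2
k(G) = G + G**2 + 2*I*G (k(G) = (G**2 + (2*I)*G) + G = (G**2 + 2*I*G) + G = G + G**2 + 2*I*G)
(-1 + v(4))*sqrt(-7 + k(3)) = (-1 + 4**2)*sqrt(-7 + 3*(1 + 3 + 2*I)) = (-1 + 16)*sqrt(-7 + 3*(4 + 2*I)) = 15*sqrt(-7 + (12 + 6*I)) = 15*sqrt(5 + 6*I)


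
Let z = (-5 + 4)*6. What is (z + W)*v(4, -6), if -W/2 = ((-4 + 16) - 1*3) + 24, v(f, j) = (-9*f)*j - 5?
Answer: -15192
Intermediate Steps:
v(f, j) = -5 - 9*f*j (v(f, j) = -9*f*j - 5 = -5 - 9*f*j)
W = -66 (W = -2*(((-4 + 16) - 1*3) + 24) = -2*((12 - 3) + 24) = -2*(9 + 24) = -2*33 = -66)
z = -6 (z = -1*6 = -6)
(z + W)*v(4, -6) = (-6 - 66)*(-5 - 9*4*(-6)) = -72*(-5 + 216) = -72*211 = -15192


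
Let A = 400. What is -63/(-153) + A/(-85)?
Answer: -73/17 ≈ -4.2941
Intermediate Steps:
-63/(-153) + A/(-85) = -63/(-153) + 400/(-85) = -63*(-1/153) + 400*(-1/85) = 7/17 - 80/17 = -73/17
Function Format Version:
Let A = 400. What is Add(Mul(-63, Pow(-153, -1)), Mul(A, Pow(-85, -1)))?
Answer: Rational(-73, 17) ≈ -4.2941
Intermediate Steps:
Add(Mul(-63, Pow(-153, -1)), Mul(A, Pow(-85, -1))) = Add(Mul(-63, Pow(-153, -1)), Mul(400, Pow(-85, -1))) = Add(Mul(-63, Rational(-1, 153)), Mul(400, Rational(-1, 85))) = Add(Rational(7, 17), Rational(-80, 17)) = Rational(-73, 17)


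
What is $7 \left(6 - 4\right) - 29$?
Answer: $-15$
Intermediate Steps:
$7 \left(6 - 4\right) - 29 = 7 \cdot 2 - 29 = 14 - 29 = -15$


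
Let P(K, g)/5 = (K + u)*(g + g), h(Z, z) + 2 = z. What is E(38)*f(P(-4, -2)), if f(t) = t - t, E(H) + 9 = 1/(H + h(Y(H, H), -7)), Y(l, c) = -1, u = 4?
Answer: 0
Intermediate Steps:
h(Z, z) = -2 + z
P(K, g) = 10*g*(4 + K) (P(K, g) = 5*((K + 4)*(g + g)) = 5*((4 + K)*(2*g)) = 5*(2*g*(4 + K)) = 10*g*(4 + K))
E(H) = -9 + 1/(-9 + H) (E(H) = -9 + 1/(H + (-2 - 7)) = -9 + 1/(H - 9) = -9 + 1/(-9 + H))
f(t) = 0
E(38)*f(P(-4, -2)) = ((82 - 9*38)/(-9 + 38))*0 = ((82 - 342)/29)*0 = ((1/29)*(-260))*0 = -260/29*0 = 0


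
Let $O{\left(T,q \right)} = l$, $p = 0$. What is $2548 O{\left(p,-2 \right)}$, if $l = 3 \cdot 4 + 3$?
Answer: $38220$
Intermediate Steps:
$l = 15$ ($l = 12 + 3 = 15$)
$O{\left(T,q \right)} = 15$
$2548 O{\left(p,-2 \right)} = 2548 \cdot 15 = 38220$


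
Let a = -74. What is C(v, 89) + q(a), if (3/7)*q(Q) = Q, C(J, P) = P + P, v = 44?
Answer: 16/3 ≈ 5.3333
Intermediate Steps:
C(J, P) = 2*P
q(Q) = 7*Q/3
C(v, 89) + q(a) = 2*89 + (7/3)*(-74) = 178 - 518/3 = 16/3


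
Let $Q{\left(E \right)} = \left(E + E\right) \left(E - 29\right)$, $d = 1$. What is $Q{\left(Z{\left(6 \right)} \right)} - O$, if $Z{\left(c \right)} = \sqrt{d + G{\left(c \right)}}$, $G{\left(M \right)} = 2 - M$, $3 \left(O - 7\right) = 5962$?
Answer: $- \frac{6001}{3} - 58 i \sqrt{3} \approx -2000.3 - 100.46 i$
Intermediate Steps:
$O = \frac{5983}{3}$ ($O = 7 + \frac{1}{3} \cdot 5962 = 7 + \frac{5962}{3} = \frac{5983}{3} \approx 1994.3$)
$Z{\left(c \right)} = \sqrt{3 - c}$ ($Z{\left(c \right)} = \sqrt{1 - \left(-2 + c\right)} = \sqrt{3 - c}$)
$Q{\left(E \right)} = 2 E \left(-29 + E\right)$
$Q{\left(Z{\left(6 \right)} \right)} - O = 2 \sqrt{3 - 6} \left(-29 + \sqrt{3 - 6}\right) - \frac{5983}{3} = 2 \sqrt{-3} \left(-29 + \sqrt{-3}\right) - \frac{5983}{3} = 2 i \sqrt{3} \left(-29 + i \sqrt{3}\right) - \frac{5983}{3} = - \frac{5983}{3} + 2 i \sqrt{3} \left(-29 + i \sqrt{3}\right)$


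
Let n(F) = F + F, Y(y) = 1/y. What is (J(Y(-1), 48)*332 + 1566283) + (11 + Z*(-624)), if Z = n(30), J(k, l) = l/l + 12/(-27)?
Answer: 13761346/9 ≈ 1.5290e+6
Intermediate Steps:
n(F) = 2*F
J(k, l) = 5/9 (J(k, l) = 1 + 12*(-1/27) = 1 - 4/9 = 5/9)
Z = 60 (Z = 2*30 = 60)
(J(Y(-1), 48)*332 + 1566283) + (11 + Z*(-624)) = ((5/9)*332 + 1566283) + (11 + 60*(-624)) = (1660/9 + 1566283) + (11 - 37440) = 14098207/9 - 37429 = 13761346/9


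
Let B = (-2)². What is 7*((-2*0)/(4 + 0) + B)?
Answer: 28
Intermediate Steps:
B = 4
7*((-2*0)/(4 + 0) + B) = 7*((-2*0)/(4 + 0) + 4) = 7*(0/4 + 4) = 7*(0*(¼) + 4) = 7*(0 + 4) = 7*4 = 28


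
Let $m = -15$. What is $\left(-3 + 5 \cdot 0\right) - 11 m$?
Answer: $162$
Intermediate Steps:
$\left(-3 + 5 \cdot 0\right) - 11 m = \left(-3 + 5 \cdot 0\right) - -165 = \left(-3 + 0\right) + 165 = -3 + 165 = 162$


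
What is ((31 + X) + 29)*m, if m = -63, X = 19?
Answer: -4977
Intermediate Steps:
((31 + X) + 29)*m = ((31 + 19) + 29)*(-63) = (50 + 29)*(-63) = 79*(-63) = -4977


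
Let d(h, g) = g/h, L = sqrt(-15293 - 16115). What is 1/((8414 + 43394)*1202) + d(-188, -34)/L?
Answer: 1/62273216 - 17*I*sqrt(1963)/738088 ≈ 1.6058e-8 - 0.0010205*I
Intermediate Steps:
L = 4*I*sqrt(1963) (L = sqrt(-31408) = 4*I*sqrt(1963) ≈ 177.22*I)
1/((8414 + 43394)*1202) + d(-188, -34)/L = 1/((8414 + 43394)*1202) + (-34/(-188))/((4*I*sqrt(1963))) = (1/1202)/51808 + (-34*(-1/188))*(-I*sqrt(1963)/7852) = (1/51808)*(1/1202) + 17*(-I*sqrt(1963)/7852)/94 = 1/62273216 - 17*I*sqrt(1963)/738088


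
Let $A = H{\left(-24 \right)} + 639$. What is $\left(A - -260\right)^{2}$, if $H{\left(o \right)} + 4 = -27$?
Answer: $753424$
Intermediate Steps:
$H{\left(o \right)} = -31$ ($H{\left(o \right)} = -4 - 27 = -31$)
$A = 608$ ($A = -31 + 639 = 608$)
$\left(A - -260\right)^{2} = \left(608 - -260\right)^{2} = \left(608 + \left(-225 + 485\right)\right)^{2} = \left(608 + 260\right)^{2} = 868^{2} = 753424$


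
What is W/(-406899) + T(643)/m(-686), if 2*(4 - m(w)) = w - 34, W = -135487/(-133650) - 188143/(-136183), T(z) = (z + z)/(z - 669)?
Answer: -216463954814857051/1592944107911547300 ≈ -0.13589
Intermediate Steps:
T(z) = 2*z/(-669 + z) (T(z) = (2*z)/(-669 + z) = 2*z/(-669 + z))
W = 3963303461/1654623450 (W = -135487*(-1/133650) - 188143*(-1/136183) = 12317/12150 + 188143/136183 = 3963303461/1654623450 ≈ 2.3953)
m(w) = 21 - w/2 (m(w) = 4 - (w - 34)/2 = 4 - (-34 + w)/2 = 4 + (17 - w/2) = 21 - w/2)
W/(-406899) + T(643)/m(-686) = (3963303461/1654623450)/(-406899) + (2*643/(-669 + 643))/(21 - ½*(-686)) = (3963303461/1654623450)*(-1/406899) + (2*643/(-26))/(21 + 343) = -3963303461/673264627181550 + (2*643*(-1/26))/364 = -3963303461/673264627181550 - 643/13*1/364 = -3963303461/673264627181550 - 643/4732 = -216463954814857051/1592944107911547300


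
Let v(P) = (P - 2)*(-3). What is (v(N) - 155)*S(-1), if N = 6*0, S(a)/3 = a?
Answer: 447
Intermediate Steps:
S(a) = 3*a
N = 0
v(P) = 6 - 3*P (v(P) = (-2 + P)*(-3) = 6 - 3*P)
(v(N) - 155)*S(-1) = ((6 - 3*0) - 155)*(3*(-1)) = ((6 + 0) - 155)*(-3) = (6 - 155)*(-3) = -149*(-3) = 447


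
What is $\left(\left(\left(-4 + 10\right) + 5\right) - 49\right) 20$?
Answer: $-760$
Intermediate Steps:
$\left(\left(\left(-4 + 10\right) + 5\right) - 49\right) 20 = \left(\left(6 + 5\right) - 49\right) 20 = \left(11 - 49\right) 20 = \left(-38\right) 20 = -760$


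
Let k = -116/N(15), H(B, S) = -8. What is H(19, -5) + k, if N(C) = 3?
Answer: -140/3 ≈ -46.667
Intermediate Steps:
k = -116/3 ≈ -38.667
H(19, -5) + k = -8 - 116/3 = -140/3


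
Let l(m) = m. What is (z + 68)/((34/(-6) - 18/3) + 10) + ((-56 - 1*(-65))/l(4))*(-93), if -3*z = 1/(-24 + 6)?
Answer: -45011/180 ≈ -250.06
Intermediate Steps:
z = 1/54 (z = -1/(3*(-24 + 6)) = -⅓/(-18) = -⅓*(-1/18) = 1/54 ≈ 0.018519)
(z + 68)/((34/(-6) - 18/3) + 10) + ((-56 - 1*(-65))/l(4))*(-93) = (1/54 + 68)/((34/(-6) - 18/3) + 10) + ((-56 - 1*(-65))/4)*(-93) = 3673/(54*((34*(-⅙) - 18*⅓) + 10)) + ((-56 + 65)*(¼))*(-93) = 3673/(54*((-17/3 - 6) + 10)) + (9*(¼))*(-93) = 3673/(54*(-35/3 + 10)) + (9/4)*(-93) = 3673/(54*(-5/3)) - 837/4 = (3673/54)*(-⅗) - 837/4 = -3673/90 - 837/4 = -45011/180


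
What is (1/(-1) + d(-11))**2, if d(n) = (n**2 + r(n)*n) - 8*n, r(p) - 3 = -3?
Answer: 43264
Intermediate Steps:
r(p) = 0 (r(p) = 3 - 3 = 0)
d(n) = n**2 - 8*n (d(n) = (n**2 + 0*n) - 8*n = (n**2 + 0) - 8*n = n**2 - 8*n)
(1/(-1) + d(-11))**2 = (1/(-1) - 11*(-8 - 11))**2 = (-1 - 11*(-19))**2 = (-1 + 209)**2 = 208**2 = 43264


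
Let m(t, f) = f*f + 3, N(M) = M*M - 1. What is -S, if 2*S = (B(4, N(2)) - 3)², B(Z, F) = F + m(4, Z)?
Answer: -361/2 ≈ -180.50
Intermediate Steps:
N(M) = -1 + M² (N(M) = M² - 1 = -1 + M²)
m(t, f) = 3 + f² (m(t, f) = f² + 3 = 3 + f²)
B(Z, F) = 3 + F + Z² (B(Z, F) = F + (3 + Z²) = 3 + F + Z²)
S = 361/2 (S = ((3 + (-1 + 2²) + 4²) - 3)²/2 = ((3 + (-1 + 4) + 16) - 3)²/2 = ((3 + 3 + 16) - 3)²/2 = (22 - 3)²/2 = (½)*19² = (½)*361 = 361/2 ≈ 180.50)
-S = -1*361/2 = -361/2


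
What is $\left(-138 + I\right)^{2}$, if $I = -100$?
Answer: $56644$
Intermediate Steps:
$\left(-138 + I\right)^{2} = \left(-138 - 100\right)^{2} = \left(-238\right)^{2} = 56644$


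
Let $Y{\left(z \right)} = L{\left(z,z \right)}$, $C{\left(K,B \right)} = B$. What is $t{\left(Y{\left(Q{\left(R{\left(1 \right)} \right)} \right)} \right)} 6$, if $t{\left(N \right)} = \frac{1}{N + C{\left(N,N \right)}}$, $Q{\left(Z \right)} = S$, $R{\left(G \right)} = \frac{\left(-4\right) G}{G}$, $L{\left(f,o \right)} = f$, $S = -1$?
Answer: $-3$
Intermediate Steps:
$R{\left(G \right)} = -4$
$Q{\left(Z \right)} = -1$
$Y{\left(z \right)} = z$
$t{\left(N \right)} = \frac{1}{2 N}$ ($t{\left(N \right)} = \frac{1}{N + N} = \frac{1}{2 N}$)
$t{\left(Y{\left(Q{\left(R{\left(1 \right)} \right)} \right)} \right)} 6 = \frac{1}{2 \left(-1\right)} 6 = \frac{1}{2} \left(-1\right) 6 = \left(- \frac{1}{2}\right) 6 = -3$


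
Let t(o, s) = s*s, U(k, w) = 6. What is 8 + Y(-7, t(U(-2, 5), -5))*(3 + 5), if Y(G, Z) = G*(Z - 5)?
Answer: -1112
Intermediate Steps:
t(o, s) = s**2
Y(G, Z) = G*(-5 + Z)
8 + Y(-7, t(U(-2, 5), -5))*(3 + 5) = 8 + (-7*(-5 + (-5)**2))*(3 + 5) = 8 - 7*(-5 + 25)*8 = 8 - 7*20*8 = 8 - 140*8 = 8 - 1120 = -1112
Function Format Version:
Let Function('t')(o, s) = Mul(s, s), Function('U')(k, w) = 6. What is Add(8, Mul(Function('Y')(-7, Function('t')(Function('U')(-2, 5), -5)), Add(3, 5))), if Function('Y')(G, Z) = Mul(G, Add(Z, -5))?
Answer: -1112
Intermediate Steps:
Function('t')(o, s) = Pow(s, 2)
Function('Y')(G, Z) = Mul(G, Add(-5, Z))
Add(8, Mul(Function('Y')(-7, Function('t')(Function('U')(-2, 5), -5)), Add(3, 5))) = Add(8, Mul(Mul(-7, Add(-5, Pow(-5, 2))), Add(3, 5))) = Add(8, Mul(Mul(-7, Add(-5, 25)), 8)) = Add(8, Mul(Mul(-7, 20), 8)) = Add(8, Mul(-140, 8)) = Add(8, -1120) = -1112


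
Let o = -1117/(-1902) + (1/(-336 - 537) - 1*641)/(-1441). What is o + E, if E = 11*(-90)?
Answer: -788768711057/797567562 ≈ -988.97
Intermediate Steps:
E = -990
o = 823175323/797567562 (o = -1117*(-1/1902) + (1/(-873) - 641)*(-1/1441) = 1117/1902 + (-1/873 - 641)*(-1/1441) = 1117/1902 - 559594/873*(-1/1441) = 1117/1902 + 559594/1257993 = 823175323/797567562 ≈ 1.0321)
o + E = 823175323/797567562 - 990 = -788768711057/797567562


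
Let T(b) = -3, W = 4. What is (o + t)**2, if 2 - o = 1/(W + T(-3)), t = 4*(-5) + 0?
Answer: 361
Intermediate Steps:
t = -20 (t = -20 + 0 = -20)
o = 1 (o = 2 - 1/(4 - 3) = 2 - 1/1 = 2 - 1*1 = 2 - 1 = 1)
(o + t)**2 = (1 - 20)**2 = (-19)**2 = 361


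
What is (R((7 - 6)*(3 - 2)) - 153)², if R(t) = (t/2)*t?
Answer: 93025/4 ≈ 23256.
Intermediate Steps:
R(t) = t²/2 (R(t) = (t*(½))*t = (t/2)*t = t²/2)
(R((7 - 6)*(3 - 2)) - 153)² = (((7 - 6)*(3 - 2))²/2 - 153)² = ((1*1)²/2 - 153)² = ((½)*1² - 153)² = ((½)*1 - 153)² = (½ - 153)² = (-305/2)² = 93025/4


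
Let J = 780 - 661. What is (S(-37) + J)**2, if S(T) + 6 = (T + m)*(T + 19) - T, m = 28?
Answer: 97344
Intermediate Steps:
J = 119
S(T) = -6 - T + (19 + T)*(28 + T) (S(T) = -6 + ((T + 28)*(T + 19) - T) = -6 + ((28 + T)*(19 + T) - T) = -6 + ((19 + T)*(28 + T) - T) = -6 + (-T + (19 + T)*(28 + T)) = -6 - T + (19 + T)*(28 + T))
(S(-37) + J)**2 = ((526 + (-37)**2 + 46*(-37)) + 119)**2 = ((526 + 1369 - 1702) + 119)**2 = (193 + 119)**2 = 312**2 = 97344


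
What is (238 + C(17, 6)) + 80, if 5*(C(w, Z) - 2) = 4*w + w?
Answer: 337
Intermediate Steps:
C(w, Z) = 2 + w (C(w, Z) = 2 + (4*w + w)/5 = 2 + (5*w)/5 = 2 + w)
(238 + C(17, 6)) + 80 = (238 + (2 + 17)) + 80 = (238 + 19) + 80 = 257 + 80 = 337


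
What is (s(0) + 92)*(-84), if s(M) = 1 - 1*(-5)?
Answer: -8232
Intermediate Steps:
s(M) = 6 (s(M) = 1 + 5 = 6)
(s(0) + 92)*(-84) = (6 + 92)*(-84) = 98*(-84) = -8232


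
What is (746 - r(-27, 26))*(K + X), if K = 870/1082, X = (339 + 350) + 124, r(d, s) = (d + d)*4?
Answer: 423537816/541 ≈ 7.8288e+5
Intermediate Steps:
r(d, s) = 8*d (r(d, s) = (2*d)*4 = 8*d)
X = 813 (X = 689 + 124 = 813)
K = 435/541 (K = 870*(1/1082) = 435/541 ≈ 0.80407)
(746 - r(-27, 26))*(K + X) = (746 - 8*(-27))*(435/541 + 813) = (746 - 1*(-216))*(440268/541) = (746 + 216)*(440268/541) = 962*(440268/541) = 423537816/541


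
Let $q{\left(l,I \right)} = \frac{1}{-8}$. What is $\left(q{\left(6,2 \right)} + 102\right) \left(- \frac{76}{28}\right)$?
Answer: $- \frac{15485}{56} \approx -276.52$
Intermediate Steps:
$q{\left(l,I \right)} = - \frac{1}{8}$
$\left(q{\left(6,2 \right)} + 102\right) \left(- \frac{76}{28}\right) = \left(- \frac{1}{8} + 102\right) \left(- \frac{76}{28}\right) = \frac{815 \left(\left(-76\right) \frac{1}{28}\right)}{8} = \frac{815}{8} \left(- \frac{19}{7}\right) = - \frac{15485}{56}$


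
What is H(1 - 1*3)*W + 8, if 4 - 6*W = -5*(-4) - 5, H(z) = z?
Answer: 35/3 ≈ 11.667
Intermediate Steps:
W = -11/6 (W = 2/3 - (-5*(-4) - 5)/6 = 2/3 - (20 - 5)/6 = 2/3 - 1/6*15 = 2/3 - 5/2 = -11/6 ≈ -1.8333)
H(1 - 1*3)*W + 8 = (1 - 1*3)*(-11/6) + 8 = (1 - 3)*(-11/6) + 8 = -2*(-11/6) + 8 = 11/3 + 8 = 35/3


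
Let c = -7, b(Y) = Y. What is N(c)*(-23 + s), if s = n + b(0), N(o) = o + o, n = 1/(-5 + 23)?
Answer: 2891/9 ≈ 321.22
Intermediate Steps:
n = 1/18 ≈ 0.055556
N(o) = 2*o
s = 1/18 (s = 1/18 + 0 = 1/18 ≈ 0.055556)
N(c)*(-23 + s) = (2*(-7))*(-23 + 1/18) = -14*(-413/18) = 2891/9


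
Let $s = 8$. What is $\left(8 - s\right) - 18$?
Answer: $-18$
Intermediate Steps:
$\left(8 - s\right) - 18 = \left(8 - 8\right) - 18 = 0 - 18 = -18$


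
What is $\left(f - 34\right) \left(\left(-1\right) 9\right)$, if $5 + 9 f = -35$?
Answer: $346$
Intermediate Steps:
$f = - \frac{40}{9}$ ($f = - \frac{5}{9} + \frac{1}{9} \left(-35\right) = - \frac{5}{9} - \frac{35}{9} = - \frac{40}{9} \approx -4.4444$)
$\left(f - 34\right) \left(\left(-1\right) 9\right) = \left(- \frac{40}{9} - 34\right) \left(\left(-1\right) 9\right) = \left(- \frac{346}{9}\right) \left(-9\right) = 346$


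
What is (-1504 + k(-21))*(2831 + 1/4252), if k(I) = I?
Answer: -18357054825/4252 ≈ -4.3173e+6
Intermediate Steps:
(-1504 + k(-21))*(2831 + 1/4252) = (-1504 - 21)*(2831 + 1/4252) = -1525*(2831 + 1/4252) = -1525*12037413/4252 = -18357054825/4252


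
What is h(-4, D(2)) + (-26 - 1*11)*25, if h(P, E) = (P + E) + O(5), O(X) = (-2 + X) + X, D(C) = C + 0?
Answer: -919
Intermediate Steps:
D(C) = C
O(X) = -2 + 2*X
h(P, E) = 8 + E + P (h(P, E) = (P + E) + (-2 + 2*5) = (E + P) + (-2 + 10) = (E + P) + 8 = 8 + E + P)
h(-4, D(2)) + (-26 - 1*11)*25 = (8 + 2 - 4) + (-26 - 1*11)*25 = 6 + (-26 - 11)*25 = 6 - 37*25 = 6 - 925 = -919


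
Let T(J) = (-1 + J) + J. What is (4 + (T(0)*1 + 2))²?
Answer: 25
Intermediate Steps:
T(J) = -1 + 2*J
(4 + (T(0)*1 + 2))² = (4 + ((-1 + 2*0)*1 + 2))² = (4 + ((-1 + 0)*1 + 2))² = (4 + (-1*1 + 2))² = (4 + (-1 + 2))² = (4 + 1)² = 5² = 25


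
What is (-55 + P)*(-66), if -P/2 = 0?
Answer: 3630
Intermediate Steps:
P = 0 (P = -2*0 = 0)
(-55 + P)*(-66) = (-55 + 0)*(-66) = -55*(-66) = 3630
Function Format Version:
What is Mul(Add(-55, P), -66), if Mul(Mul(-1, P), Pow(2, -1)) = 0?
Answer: 3630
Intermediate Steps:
P = 0 (P = Mul(-2, 0) = 0)
Mul(Add(-55, P), -66) = Mul(Add(-55, 0), -66) = Mul(-55, -66) = 3630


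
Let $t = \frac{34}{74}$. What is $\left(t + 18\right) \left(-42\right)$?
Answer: $- \frac{28686}{37} \approx -775.3$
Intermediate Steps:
$t = \frac{17}{37}$ ($t = 34 \cdot \frac{1}{74} = \frac{17}{37} \approx 0.45946$)
$\left(t + 18\right) \left(-42\right) = \left(\frac{17}{37} + 18\right) \left(-42\right) = \frac{683}{37} \left(-42\right) = - \frac{28686}{37}$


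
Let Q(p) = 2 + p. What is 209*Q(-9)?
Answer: -1463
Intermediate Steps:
209*Q(-9) = 209*(2 - 9) = 209*(-7) = -1463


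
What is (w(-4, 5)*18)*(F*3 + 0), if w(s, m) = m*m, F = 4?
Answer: 5400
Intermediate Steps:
w(s, m) = m²
(w(-4, 5)*18)*(F*3 + 0) = (5²*18)*(4*3 + 0) = (25*18)*(12 + 0) = 450*12 = 5400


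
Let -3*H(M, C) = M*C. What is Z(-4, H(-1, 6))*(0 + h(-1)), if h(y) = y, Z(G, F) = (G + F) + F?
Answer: 0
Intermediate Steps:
H(M, C) = -C*M/3 (H(M, C) = -M*C/3 = -C*M/3)
Z(G, F) = G + 2*F (Z(G, F) = (F + G) + F = G + 2*F)
Z(-4, H(-1, 6))*(0 + h(-1)) = (-4 + 2*(-1/3*6*(-1)))*(0 - 1) = (-4 + 2*2)*(-1) = (-4 + 4)*(-1) = 0*(-1) = 0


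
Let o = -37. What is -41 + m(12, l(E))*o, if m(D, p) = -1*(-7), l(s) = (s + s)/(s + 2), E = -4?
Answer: -300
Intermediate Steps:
l(s) = 2*s/(2 + s) (l(s) = (2*s)/(2 + s) = 2*s/(2 + s))
m(D, p) = 7
-41 + m(12, l(E))*o = -41 + 7*(-37) = -41 - 259 = -300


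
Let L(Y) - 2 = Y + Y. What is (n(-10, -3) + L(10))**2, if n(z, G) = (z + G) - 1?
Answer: 64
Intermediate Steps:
L(Y) = 2 + 2*Y (L(Y) = 2 + (Y + Y) = 2 + 2*Y)
n(z, G) = -1 + G + z (n(z, G) = (G + z) - 1 = -1 + G + z)
(n(-10, -3) + L(10))**2 = ((-1 - 3 - 10) + (2 + 2*10))**2 = (-14 + (2 + 20))**2 = (-14 + 22)**2 = 8**2 = 64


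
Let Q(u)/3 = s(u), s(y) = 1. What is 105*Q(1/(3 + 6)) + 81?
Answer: 396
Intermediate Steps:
Q(u) = 3 (Q(u) = 3*1 = 3)
105*Q(1/(3 + 6)) + 81 = 105*3 + 81 = 315 + 81 = 396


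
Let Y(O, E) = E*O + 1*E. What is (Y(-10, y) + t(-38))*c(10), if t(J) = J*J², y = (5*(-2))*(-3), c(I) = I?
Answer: -551420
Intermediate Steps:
y = 30 (y = -10*(-3) = 30)
Y(O, E) = E + E*O (Y(O, E) = E*O + E = E + E*O)
t(J) = J³
(Y(-10, y) + t(-38))*c(10) = (30*(1 - 10) + (-38)³)*10 = (30*(-9) - 54872)*10 = (-270 - 54872)*10 = -55142*10 = -551420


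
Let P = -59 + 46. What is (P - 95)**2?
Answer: 11664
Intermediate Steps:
P = -13
(P - 95)**2 = (-13 - 95)**2 = (-108)**2 = 11664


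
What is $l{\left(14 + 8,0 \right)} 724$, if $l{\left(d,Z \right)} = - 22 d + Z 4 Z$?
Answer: $-350416$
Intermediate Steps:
$l{\left(d,Z \right)} = - 22 d + 4 Z^{2}$ ($l{\left(d,Z \right)} = - 22 d + 4 Z Z = - 22 d + 4 Z^{2}$)
$l{\left(14 + 8,0 \right)} 724 = \left(- 22 \left(14 + 8\right) + 4 \cdot 0^{2}\right) 724 = \left(\left(-22\right) 22 + 4 \cdot 0\right) 724 = \left(-484 + 0\right) 724 = \left(-484\right) 724 = -350416$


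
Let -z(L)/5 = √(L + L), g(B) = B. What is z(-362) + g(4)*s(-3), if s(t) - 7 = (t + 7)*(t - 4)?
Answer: -84 - 10*I*√181 ≈ -84.0 - 134.54*I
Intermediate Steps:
s(t) = 7 + (-4 + t)*(7 + t) (s(t) = 7 + (t + 7)*(t - 4) = 7 + (7 + t)*(-4 + t) = 7 + (-4 + t)*(7 + t))
z(L) = -5*√2*√L (z(L) = -5*√(L + L) = -5*√2*√L)
z(-362) + g(4)*s(-3) = -5*√2*√(-362) + 4*(-21 + (-3)² + 3*(-3)) = -5*√2*I*√362 + 4*(-21 + 9 - 9) = -10*I*√181 + 4*(-21) = -10*I*√181 - 84 = -84 - 10*I*√181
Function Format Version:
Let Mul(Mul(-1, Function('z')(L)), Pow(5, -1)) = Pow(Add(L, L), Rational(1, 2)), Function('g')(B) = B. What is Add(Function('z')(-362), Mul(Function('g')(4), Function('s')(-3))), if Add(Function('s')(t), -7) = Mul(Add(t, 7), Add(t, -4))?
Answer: Add(-84, Mul(-10, I, Pow(181, Rational(1, 2)))) ≈ Add(-84.000, Mul(-134.54, I))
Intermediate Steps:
Function('s')(t) = Add(7, Mul(Add(-4, t), Add(7, t))) (Function('s')(t) = Add(7, Mul(Add(t, 7), Add(t, -4))) = Add(7, Mul(Add(7, t), Add(-4, t))) = Add(7, Mul(Add(-4, t), Add(7, t))))
Function('z')(L) = Mul(-5, Pow(2, Rational(1, 2)), Pow(L, Rational(1, 2))) (Function('z')(L) = Mul(-5, Pow(Add(L, L), Rational(1, 2))) = Mul(-5, Pow(Mul(2, L), Rational(1, 2))) = Mul(-5, Mul(Pow(2, Rational(1, 2)), Pow(L, Rational(1, 2)))) = Mul(-5, Pow(2, Rational(1, 2)), Pow(L, Rational(1, 2))))
Add(Function('z')(-362), Mul(Function('g')(4), Function('s')(-3))) = Add(Mul(-5, Pow(2, Rational(1, 2)), Pow(-362, Rational(1, 2))), Mul(4, Add(-21, Pow(-3, 2), Mul(3, -3)))) = Add(Mul(-5, Pow(2, Rational(1, 2)), Mul(I, Pow(362, Rational(1, 2)))), Mul(4, Add(-21, 9, -9))) = Add(Mul(-10, I, Pow(181, Rational(1, 2))), Mul(4, -21)) = Add(Mul(-10, I, Pow(181, Rational(1, 2))), -84) = Add(-84, Mul(-10, I, Pow(181, Rational(1, 2))))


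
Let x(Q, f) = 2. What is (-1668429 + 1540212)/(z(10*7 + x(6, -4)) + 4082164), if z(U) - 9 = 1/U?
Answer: -9231624/293916457 ≈ -0.031409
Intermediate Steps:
z(U) = 9 + 1/U
(-1668429 + 1540212)/(z(10*7 + x(6, -4)) + 4082164) = (-1668429 + 1540212)/((9 + 1/(10*7 + 2)) + 4082164) = -128217/((9 + 1/(70 + 2)) + 4082164) = -128217/((9 + 1/72) + 4082164) = -128217/(649/72 + 4082164) = -128217/293916457/72 = -128217*72/293916457 = -9231624/293916457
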